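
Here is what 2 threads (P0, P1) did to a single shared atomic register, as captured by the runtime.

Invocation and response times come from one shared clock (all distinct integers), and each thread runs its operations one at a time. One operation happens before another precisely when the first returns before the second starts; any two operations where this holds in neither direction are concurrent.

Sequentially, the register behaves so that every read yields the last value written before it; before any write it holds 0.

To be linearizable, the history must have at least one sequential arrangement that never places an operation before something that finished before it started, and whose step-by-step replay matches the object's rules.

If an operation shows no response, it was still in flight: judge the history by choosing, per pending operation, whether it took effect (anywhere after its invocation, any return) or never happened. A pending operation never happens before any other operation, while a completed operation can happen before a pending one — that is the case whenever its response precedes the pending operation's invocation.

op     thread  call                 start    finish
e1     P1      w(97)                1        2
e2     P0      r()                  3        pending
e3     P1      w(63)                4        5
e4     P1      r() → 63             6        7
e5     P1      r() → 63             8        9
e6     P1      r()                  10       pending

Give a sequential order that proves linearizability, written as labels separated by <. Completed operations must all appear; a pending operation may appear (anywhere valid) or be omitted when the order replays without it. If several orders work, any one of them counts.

step 1: e1 w(97) — value 97
step 2: e2 r() (pending, included) — value 97
step 3: e3 w(63) — value 63
step 4: e4 r() → 63 — value 63
step 5: e5 r() → 63 — value 63

e1 < e2 < e3 < e4 < e5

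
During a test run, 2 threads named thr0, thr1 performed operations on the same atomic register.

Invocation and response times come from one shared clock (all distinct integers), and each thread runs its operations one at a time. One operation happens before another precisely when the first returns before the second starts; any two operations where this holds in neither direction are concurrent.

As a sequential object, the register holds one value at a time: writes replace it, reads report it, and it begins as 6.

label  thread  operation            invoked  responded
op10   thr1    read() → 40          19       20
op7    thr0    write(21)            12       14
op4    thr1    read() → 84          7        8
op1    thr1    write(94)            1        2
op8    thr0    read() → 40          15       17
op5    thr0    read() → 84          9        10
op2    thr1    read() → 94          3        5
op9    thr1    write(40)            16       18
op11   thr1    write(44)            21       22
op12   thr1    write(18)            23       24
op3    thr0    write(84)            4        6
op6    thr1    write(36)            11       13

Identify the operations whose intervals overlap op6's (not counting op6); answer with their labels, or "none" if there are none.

op7

concurrent with op6 ([11,13]): every op whose interval crosses 11..13
op1 [1,2]: before
op2 [3,5]: before
op3 [4,6]: before
op4 [7,8]: before
op5 [9,10]: before
op7 [12,14]: concurrent
op8 [15,17]: after
op9 [16,18]: after
op10 [19,20]: after
op11 [21,22]: after
op12 [23,24]: after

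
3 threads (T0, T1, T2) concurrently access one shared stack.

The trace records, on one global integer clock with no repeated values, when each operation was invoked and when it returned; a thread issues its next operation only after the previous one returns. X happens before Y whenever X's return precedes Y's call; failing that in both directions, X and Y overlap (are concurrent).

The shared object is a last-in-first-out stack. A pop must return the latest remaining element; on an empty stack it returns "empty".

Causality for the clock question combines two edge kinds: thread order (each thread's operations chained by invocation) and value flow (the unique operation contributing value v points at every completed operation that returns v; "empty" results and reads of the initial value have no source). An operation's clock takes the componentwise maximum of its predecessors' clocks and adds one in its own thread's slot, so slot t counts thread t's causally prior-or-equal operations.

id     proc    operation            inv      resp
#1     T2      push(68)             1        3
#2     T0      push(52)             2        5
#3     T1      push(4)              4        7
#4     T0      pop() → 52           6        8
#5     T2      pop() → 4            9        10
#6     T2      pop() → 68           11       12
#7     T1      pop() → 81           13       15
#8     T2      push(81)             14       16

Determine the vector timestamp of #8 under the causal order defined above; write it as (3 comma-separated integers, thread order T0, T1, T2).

(0, 1, 4)

invoked at 1, #1 has no predecessors; its own T2 bump gives (0, 0, 1)
invoked at 4, #3 has no predecessors; its own T1 bump gives (0, 1, 0)
invoked at 2, #2 has no predecessors; its own T0 bump gives (1, 0, 0)
from VC(#2)=(1, 0, 0), #4 (invoked 6) maxes components and bumps T0 → (2, 0, 0)
from VC(#1)=(0, 0, 1), VC(#3)=(0, 1, 0), #5 (invoked 9) maxes components and bumps T2 → (0, 1, 2)
from VC(#1)=(0, 0, 1), VC(#5)=(0, 1, 2), #6 (invoked 11) maxes components and bumps T2 → (0, 1, 3)
from VC(#6)=(0, 1, 3), #8 (invoked 14) maxes components and bumps T2 → (0, 1, 4)
from VC(#3)=(0, 1, 0), VC(#8)=(0, 1, 4), #7 (invoked 13) maxes components and bumps T1 → (0, 2, 4)
target: VC(#8) = (0, 1, 4)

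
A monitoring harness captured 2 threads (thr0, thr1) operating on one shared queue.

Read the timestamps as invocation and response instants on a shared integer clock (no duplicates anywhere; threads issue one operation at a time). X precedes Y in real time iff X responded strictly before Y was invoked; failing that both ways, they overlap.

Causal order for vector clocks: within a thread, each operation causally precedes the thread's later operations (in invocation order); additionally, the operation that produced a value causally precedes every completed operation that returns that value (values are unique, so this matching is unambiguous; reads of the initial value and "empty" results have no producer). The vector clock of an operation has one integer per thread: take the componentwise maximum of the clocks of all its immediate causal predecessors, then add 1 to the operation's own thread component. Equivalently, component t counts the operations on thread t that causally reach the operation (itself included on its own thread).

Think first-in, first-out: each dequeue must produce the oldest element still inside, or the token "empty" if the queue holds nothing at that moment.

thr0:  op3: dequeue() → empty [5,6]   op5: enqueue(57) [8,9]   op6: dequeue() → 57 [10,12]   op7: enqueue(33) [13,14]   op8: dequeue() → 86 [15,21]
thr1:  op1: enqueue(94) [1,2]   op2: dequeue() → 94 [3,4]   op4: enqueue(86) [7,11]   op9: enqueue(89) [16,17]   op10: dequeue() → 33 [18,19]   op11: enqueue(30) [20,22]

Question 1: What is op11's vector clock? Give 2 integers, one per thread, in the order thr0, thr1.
(4, 6)

op1, invoked 1, has no incoming edges; only thr1's bump applies → (0, 1)
op3, invoked 5, has no incoming edges; only thr0's bump applies → (1, 0)
invoked at 3, op2 merges VC(op1)=(0, 1) and bumps thr1's slot → (0, 2)
invoked at 8, op5 merges VC(op3)=(1, 0) and bumps thr0's slot → (2, 0)
invoked at 7, op4 merges VC(op2)=(0, 2) and bumps thr1's slot → (0, 3)
invoked at 10, op6 merges VC(op5)=(2, 0) and bumps thr0's slot → (3, 0)
invoked at 16, op9 merges VC(op4)=(0, 3) and bumps thr1's slot → (0, 4)
invoked at 13, op7 merges VC(op6)=(3, 0) and bumps thr0's slot → (4, 0)
invoked at 15, op8 merges VC(op4)=(0, 3), VC(op7)=(4, 0) and bumps thr0's slot → (5, 3)
invoked at 18, op10 merges VC(op7)=(4, 0), VC(op9)=(0, 4) and bumps thr1's slot → (4, 5)
invoked at 20, op11 merges VC(op10)=(4, 5) and bumps thr1's slot → (4, 6)
target: VC(op11) = (4, 6)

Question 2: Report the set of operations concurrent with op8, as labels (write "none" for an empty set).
op10, op11, op9

op8 runs from 15 to 21; window-overlapping ops are concurrent
op1 [1,2]: before
op2 [3,4]: before
op3 [5,6]: before
op4 [7,11]: before
op5 [8,9]: before
op6 [10,12]: before
op7 [13,14]: before
op9 [16,17]: concurrent
op10 [18,19]: concurrent
op11 [20,22]: concurrent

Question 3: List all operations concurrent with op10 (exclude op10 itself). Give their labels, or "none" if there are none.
op8

op10 spans [18,19]; an op avoiding the whole window 18..19 is ordered, any other is concurrent
op1 [1,2]: before
op2 [3,4]: before
op3 [5,6]: before
op4 [7,11]: before
op5 [8,9]: before
op6 [10,12]: before
op7 [13,14]: before
op8 [15,21]: concurrent
op9 [16,17]: before
op11 [20,22]: after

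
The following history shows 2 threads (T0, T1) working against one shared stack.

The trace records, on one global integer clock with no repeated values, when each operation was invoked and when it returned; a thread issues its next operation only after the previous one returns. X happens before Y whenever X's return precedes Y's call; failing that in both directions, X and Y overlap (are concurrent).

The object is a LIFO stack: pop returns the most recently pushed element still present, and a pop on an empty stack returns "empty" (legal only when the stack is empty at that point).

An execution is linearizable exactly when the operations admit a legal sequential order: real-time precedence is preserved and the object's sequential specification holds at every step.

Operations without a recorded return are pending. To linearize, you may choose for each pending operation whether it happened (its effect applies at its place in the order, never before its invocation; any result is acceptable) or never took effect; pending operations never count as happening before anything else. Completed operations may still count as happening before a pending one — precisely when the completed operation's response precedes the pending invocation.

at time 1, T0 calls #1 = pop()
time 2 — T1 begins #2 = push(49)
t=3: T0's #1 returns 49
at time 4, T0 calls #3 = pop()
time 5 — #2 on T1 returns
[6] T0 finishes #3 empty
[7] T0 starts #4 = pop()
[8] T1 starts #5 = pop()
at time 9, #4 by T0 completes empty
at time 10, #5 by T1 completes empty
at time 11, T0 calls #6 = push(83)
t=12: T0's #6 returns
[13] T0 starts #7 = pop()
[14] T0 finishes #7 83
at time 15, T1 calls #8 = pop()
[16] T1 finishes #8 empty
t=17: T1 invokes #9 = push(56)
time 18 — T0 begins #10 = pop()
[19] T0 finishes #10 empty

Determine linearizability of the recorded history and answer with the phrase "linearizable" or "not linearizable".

witness order: #2, #1, #3, #4, #5, #6, #7, #8, #10
after step 1 (#2 push(49)): stack <49>
after step 2 (#1 pop() → 49): stack <>
after step 3 (#3 pop() → empty): stack <>
after step 4 (#4 pop() → empty): stack <>
after step 5 (#5 pop() → empty): stack <>
after step 6 (#6 push(83)): stack <83>
after step 7 (#7 pop() → 83): stack <>
after step 8 (#8 pop() → empty): stack <>
after step 9 (#10 pop() → empty): stack <>

linearizable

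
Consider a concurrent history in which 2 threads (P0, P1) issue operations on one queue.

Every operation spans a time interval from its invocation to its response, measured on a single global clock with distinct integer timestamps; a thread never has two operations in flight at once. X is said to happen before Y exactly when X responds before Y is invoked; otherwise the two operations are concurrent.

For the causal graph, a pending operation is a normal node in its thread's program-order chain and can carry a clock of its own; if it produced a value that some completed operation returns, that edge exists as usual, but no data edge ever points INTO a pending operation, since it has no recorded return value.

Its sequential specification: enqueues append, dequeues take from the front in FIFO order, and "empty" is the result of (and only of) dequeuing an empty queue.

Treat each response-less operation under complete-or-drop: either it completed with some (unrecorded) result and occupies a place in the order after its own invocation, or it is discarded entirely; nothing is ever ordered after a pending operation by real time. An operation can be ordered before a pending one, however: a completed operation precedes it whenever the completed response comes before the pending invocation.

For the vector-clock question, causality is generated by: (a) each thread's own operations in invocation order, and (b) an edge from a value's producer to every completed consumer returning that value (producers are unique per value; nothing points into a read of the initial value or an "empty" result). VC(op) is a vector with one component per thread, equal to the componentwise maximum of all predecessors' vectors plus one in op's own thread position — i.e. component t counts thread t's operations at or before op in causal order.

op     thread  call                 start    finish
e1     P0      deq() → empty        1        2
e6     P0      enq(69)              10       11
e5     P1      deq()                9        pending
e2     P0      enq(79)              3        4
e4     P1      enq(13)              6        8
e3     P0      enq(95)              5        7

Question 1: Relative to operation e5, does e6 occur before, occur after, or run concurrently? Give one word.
e6 spans [10,11], e5 spans [9,…)
the intervals overlap in both directions

concurrent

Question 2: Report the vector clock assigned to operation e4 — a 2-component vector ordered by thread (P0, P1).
e4, invoked 6, has no incoming edges; only P1's bump applies → (0, 1)
e1, invoked 1, has no incoming edges; only P0's bump applies → (1, 0)
e5 (invocation 9): componentwise max over VC(e4)=(0, 1), +1 at P1, giving (0, 2)
e2 (invocation 3): componentwise max over VC(e1)=(1, 0), +1 at P0, giving (2, 0)
e3 (invocation 5): componentwise max over VC(e2)=(2, 0), +1 at P0, giving (3, 0)
e6 (invocation 10): componentwise max over VC(e3)=(3, 0), +1 at P0, giving (4, 0)
target: VC(e4) = (0, 1)

(0, 1)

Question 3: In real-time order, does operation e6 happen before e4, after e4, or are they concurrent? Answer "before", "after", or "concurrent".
e6 spans [10,11], e4 spans [6,8]
resp(e4)=8 < inv(e6)=10

after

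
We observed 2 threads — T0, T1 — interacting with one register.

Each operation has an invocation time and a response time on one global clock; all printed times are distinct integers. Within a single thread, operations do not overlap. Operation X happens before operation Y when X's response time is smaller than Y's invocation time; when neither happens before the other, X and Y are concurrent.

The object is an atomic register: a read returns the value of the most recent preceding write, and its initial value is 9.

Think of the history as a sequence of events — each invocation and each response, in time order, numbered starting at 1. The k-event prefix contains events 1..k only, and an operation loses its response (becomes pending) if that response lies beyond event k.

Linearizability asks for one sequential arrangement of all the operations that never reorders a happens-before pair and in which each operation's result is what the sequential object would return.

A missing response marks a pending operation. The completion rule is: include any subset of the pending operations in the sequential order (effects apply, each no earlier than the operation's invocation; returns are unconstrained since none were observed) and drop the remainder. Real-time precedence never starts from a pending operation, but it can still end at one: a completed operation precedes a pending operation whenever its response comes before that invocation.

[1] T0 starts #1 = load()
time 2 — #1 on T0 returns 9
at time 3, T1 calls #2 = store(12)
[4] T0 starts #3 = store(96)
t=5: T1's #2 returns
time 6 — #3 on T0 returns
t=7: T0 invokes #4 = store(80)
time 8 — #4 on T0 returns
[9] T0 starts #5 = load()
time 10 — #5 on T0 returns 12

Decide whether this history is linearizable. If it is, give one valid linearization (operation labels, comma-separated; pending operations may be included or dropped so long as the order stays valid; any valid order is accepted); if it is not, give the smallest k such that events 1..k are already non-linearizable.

events 1..9 are fine; event 10 — the response of #5 at time 10 — makes the prefix non-linearizable
every one of the 2 real-time-consistent orders over 5 completed register ops fails the sequential spec
sample order #1, #2, #3, #4, #5 stalls at step 5 — #5 load() → 12 has no legal effect
sample order #1, #3, #2, #4, #5 stalls at step 5 — #5 load() → 12 has no legal effect

not linearizable — minimal violating prefix: 10 events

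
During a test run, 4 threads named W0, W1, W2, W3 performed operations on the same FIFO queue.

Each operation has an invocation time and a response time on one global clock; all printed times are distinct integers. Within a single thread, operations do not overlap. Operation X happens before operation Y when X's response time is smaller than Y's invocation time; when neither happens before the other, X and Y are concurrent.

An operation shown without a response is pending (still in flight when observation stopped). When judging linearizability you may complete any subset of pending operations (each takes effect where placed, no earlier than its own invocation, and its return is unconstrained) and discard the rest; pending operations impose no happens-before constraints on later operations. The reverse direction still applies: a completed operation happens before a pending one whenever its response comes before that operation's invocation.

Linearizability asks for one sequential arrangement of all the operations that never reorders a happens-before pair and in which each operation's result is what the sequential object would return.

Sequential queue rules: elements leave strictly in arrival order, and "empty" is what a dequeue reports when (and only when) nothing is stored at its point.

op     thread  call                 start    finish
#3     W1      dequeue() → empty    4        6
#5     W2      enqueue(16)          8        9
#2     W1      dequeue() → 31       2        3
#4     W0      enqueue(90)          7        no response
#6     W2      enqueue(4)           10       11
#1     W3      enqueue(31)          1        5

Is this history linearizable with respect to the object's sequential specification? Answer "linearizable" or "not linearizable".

linearizable

one valid linearization: #1, #2, #3, #4, #5, #6
after step 1 (#1 enqueue(31)): queue <31>
after step 2 (#2 dequeue() → 31): queue <>
after step 3 (#3 dequeue() → empty): queue <>
after step 4 (#4 enqueue(90) (pending, included)): queue <90>
after step 5 (#5 enqueue(16)): queue <90,16>
after step 6 (#6 enqueue(4)): queue <90,16,4>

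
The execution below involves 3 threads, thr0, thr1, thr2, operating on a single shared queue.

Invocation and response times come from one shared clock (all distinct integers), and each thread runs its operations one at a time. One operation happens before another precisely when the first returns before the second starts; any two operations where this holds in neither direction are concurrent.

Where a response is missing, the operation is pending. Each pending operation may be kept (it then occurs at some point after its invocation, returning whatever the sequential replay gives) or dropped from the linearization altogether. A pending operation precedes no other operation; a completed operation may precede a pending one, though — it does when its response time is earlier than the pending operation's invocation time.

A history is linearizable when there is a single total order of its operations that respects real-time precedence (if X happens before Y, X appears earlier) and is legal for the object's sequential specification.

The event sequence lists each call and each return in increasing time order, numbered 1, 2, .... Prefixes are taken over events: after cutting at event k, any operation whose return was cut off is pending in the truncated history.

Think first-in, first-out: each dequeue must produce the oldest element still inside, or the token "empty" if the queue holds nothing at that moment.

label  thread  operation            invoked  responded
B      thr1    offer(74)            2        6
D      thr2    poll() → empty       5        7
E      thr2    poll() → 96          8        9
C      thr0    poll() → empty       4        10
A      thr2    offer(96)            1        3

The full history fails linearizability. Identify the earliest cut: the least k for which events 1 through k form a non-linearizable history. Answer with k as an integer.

9

events 1..8 are linearizable, e.g. via A, C, D, B:
after step 1 (A offer(96)): queue <96>
after step 2 (C poll() (pending, included)): queue <>
after step 3 (D poll() → empty): queue <>
after step 4 (B offer(74)): queue <74>
adding event 9 (E responds at 9) leaves no legal real-time order
no escape via the 1 pending operation (C): every completion choice fails
take A, B, D, E (pending dropped): step 3 already fails, because D poll() → empty cannot occur there
take A, D, B, E (pending dropped): step 2 already fails, because D poll() → empty cannot occur there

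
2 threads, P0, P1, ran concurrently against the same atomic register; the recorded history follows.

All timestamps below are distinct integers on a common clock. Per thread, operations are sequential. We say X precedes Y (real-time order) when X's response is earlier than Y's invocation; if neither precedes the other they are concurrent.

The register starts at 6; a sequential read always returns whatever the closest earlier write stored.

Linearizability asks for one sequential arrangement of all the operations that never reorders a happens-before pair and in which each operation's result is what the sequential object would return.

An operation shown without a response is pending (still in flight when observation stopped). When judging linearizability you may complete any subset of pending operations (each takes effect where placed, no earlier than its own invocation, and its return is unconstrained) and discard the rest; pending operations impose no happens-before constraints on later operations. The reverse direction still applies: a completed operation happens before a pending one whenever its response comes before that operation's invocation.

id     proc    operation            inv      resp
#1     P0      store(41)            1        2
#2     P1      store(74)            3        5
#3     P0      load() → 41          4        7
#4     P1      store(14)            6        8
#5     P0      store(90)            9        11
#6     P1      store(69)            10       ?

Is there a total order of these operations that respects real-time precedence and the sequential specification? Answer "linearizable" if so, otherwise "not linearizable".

linearizable

a witness: #1, #3, #2, #4, #5
step 1: #1 store(41) — value 41
step 2: #3 load() → 41 — value 41
step 3: #2 store(74) — value 74
step 4: #4 store(14) — value 14
step 5: #5 store(90) — value 90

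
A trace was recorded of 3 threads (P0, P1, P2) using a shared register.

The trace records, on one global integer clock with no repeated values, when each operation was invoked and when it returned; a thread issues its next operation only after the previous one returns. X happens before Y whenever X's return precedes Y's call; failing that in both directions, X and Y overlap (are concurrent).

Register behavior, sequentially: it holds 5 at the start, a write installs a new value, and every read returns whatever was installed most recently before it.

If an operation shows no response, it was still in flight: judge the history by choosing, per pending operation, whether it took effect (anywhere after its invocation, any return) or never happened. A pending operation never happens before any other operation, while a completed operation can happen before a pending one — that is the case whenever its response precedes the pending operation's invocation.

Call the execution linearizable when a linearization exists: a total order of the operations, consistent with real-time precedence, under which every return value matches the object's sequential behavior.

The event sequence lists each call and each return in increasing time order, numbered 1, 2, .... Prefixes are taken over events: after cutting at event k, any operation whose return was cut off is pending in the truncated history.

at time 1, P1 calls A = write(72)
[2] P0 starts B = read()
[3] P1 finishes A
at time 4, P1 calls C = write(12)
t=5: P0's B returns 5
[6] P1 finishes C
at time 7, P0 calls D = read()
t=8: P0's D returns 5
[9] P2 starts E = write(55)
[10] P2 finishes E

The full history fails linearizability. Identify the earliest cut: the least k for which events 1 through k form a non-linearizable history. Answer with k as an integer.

events 1..7 are still linearizable — one witness is B, A, C:
after step 1 (B read() → 5): value 5
after step 2 (A write(72)): value 72
after step 3 (C write(12)): value 12
at event 8 (D's time-8 response) nothing linearizes any more
take A, B, C, D: step 2 already fails, because B read() → 5 cannot occur there
take A, C, B, D: step 3 already fails, because B read() → 5 cannot occur there

8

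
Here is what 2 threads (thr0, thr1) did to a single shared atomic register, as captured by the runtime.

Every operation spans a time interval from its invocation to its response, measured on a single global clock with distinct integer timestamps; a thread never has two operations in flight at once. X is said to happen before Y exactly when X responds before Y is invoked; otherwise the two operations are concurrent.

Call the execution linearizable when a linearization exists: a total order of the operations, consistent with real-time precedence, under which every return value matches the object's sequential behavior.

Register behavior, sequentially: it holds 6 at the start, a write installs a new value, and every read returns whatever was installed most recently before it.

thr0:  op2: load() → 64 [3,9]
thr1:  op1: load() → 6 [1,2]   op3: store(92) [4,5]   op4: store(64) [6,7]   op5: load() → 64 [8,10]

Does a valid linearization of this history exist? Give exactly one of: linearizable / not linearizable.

one valid linearization: op1, op3, op4, op2, op5
after step 1 (op1 load() → 6): value 6
after step 2 (op3 store(92)): value 92
after step 3 (op4 store(64)): value 64
after step 4 (op2 load() → 64): value 64
after step 5 (op5 load() → 64): value 64

linearizable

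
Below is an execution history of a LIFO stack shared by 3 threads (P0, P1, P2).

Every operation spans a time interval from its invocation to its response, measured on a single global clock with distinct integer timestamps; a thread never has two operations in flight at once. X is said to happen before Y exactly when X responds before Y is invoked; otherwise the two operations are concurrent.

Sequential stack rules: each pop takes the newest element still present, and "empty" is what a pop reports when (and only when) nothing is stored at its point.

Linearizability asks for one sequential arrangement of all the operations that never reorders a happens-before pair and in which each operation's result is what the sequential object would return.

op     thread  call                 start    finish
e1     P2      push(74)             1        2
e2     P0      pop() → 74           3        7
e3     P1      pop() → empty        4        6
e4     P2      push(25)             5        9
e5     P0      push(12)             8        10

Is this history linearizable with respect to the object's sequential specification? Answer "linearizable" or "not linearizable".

linearizable

a witness: e1, e2, e3, e4, e5
after step 1 (e1 push(74)): stack <74>
after step 2 (e2 pop() → 74): stack <>
after step 3 (e3 pop() → empty): stack <>
after step 4 (e4 push(25)): stack <25>
after step 5 (e5 push(12)): stack <25,12>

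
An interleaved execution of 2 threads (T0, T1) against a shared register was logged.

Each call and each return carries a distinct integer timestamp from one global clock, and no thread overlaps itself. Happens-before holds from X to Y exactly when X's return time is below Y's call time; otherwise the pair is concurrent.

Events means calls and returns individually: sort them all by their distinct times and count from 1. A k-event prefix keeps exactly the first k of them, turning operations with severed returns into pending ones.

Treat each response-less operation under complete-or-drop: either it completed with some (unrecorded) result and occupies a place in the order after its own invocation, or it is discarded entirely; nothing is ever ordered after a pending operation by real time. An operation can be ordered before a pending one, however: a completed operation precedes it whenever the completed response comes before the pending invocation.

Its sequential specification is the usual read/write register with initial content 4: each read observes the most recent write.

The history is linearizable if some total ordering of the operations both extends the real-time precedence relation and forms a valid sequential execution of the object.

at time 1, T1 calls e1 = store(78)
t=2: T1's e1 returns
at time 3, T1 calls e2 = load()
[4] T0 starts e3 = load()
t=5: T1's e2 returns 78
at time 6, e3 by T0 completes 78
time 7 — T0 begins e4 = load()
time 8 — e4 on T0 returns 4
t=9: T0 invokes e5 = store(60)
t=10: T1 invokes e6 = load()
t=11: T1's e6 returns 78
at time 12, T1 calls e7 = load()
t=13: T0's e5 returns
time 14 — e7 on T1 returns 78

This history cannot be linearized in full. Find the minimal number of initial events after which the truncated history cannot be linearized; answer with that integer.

8

a valid linearization of events 1..7 exists, for instance e1, e2, e3:
step 1: e1 store(78) — value 78
step 2: e2 load() → 78 — value 78
step 3: e3 load() → 78 — value 78
once event 8 joins (e4's response, time 8), exhaustive search finds no witness
e.g. e1, e2, e3, e4: illegal at step 4, since e4 load() → 4 cannot apply there
e.g. e1, e3, e2, e4: illegal at step 4, since e4 load() → 4 cannot apply there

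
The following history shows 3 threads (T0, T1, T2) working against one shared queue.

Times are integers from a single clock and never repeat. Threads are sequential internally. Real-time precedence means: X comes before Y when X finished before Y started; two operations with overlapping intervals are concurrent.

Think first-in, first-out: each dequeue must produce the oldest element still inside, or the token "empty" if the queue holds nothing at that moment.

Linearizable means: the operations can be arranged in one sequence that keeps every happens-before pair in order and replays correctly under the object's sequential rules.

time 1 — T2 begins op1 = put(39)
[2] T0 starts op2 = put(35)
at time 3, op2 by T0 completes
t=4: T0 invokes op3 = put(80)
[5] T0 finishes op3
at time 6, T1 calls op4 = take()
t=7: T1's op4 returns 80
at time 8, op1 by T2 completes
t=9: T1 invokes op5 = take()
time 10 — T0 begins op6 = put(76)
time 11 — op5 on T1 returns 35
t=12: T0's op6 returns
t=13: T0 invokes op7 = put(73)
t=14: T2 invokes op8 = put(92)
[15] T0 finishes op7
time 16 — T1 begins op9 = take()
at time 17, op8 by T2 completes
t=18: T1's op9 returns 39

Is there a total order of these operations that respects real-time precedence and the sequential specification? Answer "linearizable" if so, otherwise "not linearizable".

prefix check: 1..6 passes, 1..7 fails once op4's time-7 response joins
exhaustive check: the 3 completed queue ops admit one real-time order; illegal
include/drop combinations of the 1 pending operation (op1) were all tried; none helps
take op2, op3, op4 (pending dropped): step 3 already fails, because op4 take() → 80 cannot occur there

not linearizable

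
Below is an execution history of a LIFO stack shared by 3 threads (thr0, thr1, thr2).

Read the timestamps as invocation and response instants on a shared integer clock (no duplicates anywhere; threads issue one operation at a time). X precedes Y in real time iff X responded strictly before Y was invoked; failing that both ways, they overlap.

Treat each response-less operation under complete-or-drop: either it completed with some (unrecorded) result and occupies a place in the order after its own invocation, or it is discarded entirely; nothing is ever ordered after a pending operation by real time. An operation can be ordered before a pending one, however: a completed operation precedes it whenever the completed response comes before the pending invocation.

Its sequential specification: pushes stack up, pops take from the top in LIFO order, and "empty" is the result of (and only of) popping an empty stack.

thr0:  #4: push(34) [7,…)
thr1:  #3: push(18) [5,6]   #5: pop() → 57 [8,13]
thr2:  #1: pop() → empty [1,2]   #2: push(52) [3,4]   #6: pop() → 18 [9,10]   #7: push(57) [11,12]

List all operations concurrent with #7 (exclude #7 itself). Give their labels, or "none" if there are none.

#7 runs from 11 to 12; window-overlapping ops are concurrent
#1 [1,2]: before
#2 [3,4]: before
#3 [5,6]: before
#4 [7,…): concurrent
#5 [8,13]: concurrent
#6 [9,10]: before

#4, #5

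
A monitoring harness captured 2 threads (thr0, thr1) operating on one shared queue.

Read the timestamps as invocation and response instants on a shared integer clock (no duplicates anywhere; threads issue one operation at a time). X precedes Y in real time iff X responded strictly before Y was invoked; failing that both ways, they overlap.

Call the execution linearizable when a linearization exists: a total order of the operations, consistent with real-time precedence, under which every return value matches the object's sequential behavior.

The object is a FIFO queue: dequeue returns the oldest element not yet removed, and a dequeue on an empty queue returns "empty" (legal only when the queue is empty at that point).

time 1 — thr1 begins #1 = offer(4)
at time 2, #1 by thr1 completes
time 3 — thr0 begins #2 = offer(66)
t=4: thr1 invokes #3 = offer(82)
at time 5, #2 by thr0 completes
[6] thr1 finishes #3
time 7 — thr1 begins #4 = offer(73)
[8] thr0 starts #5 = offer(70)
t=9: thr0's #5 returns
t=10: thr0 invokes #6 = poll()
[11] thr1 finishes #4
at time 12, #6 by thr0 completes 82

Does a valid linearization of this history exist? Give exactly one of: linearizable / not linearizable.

through event 11 a valid linearization exists; event 12 (#6 responding at time 12) ends that
6 completed operations, 6 real-time-consistent orders — every queue replay fails
one such order, #1, #2, #3, #4, #5, #6, breaks at step 6 where #6 poll() → 82 is illegal
one such order, #1, #2, #3, #5, #4, #6, breaks at step 6 where #6 poll() → 82 is illegal

not linearizable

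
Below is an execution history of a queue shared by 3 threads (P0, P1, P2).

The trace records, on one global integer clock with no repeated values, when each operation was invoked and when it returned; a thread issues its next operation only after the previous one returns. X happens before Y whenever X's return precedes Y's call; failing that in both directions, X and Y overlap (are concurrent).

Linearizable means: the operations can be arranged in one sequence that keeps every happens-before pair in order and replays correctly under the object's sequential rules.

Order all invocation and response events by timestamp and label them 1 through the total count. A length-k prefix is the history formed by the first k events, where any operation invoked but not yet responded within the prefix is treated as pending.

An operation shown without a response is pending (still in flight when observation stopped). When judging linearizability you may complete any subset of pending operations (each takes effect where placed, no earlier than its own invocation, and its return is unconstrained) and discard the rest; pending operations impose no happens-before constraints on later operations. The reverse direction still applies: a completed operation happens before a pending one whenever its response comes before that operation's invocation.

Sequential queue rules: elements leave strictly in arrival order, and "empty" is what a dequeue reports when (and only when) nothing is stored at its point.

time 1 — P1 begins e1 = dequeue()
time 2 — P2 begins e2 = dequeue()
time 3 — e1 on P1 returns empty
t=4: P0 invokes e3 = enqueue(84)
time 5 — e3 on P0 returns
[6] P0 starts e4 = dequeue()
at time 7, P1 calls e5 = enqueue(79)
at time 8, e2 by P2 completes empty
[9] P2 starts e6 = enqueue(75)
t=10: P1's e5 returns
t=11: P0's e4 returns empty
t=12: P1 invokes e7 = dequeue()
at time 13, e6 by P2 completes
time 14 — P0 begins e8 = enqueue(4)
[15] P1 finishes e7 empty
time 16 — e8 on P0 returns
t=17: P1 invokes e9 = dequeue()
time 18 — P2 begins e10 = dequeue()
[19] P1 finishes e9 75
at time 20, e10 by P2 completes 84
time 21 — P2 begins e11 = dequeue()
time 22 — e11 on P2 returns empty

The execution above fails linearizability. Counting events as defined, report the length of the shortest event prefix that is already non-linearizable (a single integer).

11

a valid linearization of events 1..10 exists, for instance e1, e2, e3, e4, e5:
1. e1 dequeue() → empty, leaving queue <>
2. e2 dequeue() → empty, leaving queue <>
3. e3 enqueue(84), leaving queue <84>
4. e4 dequeue() (pending, included), leaving queue <>
5. e5 enqueue(79), leaving queue <79>
with event 11 included (e4 responding at time 11), all real-time-consistent orders fail
no completion choice of the 1 pending operation (e6) rescues it — every subset was tried
take e1, e2, e3, e4, e5 (pending dropped): step 4 already fails, because e4 dequeue() → empty cannot occur there
take e1, e2, e3, e5, e4 (pending dropped): step 5 already fails, because e4 dequeue() → empty cannot occur there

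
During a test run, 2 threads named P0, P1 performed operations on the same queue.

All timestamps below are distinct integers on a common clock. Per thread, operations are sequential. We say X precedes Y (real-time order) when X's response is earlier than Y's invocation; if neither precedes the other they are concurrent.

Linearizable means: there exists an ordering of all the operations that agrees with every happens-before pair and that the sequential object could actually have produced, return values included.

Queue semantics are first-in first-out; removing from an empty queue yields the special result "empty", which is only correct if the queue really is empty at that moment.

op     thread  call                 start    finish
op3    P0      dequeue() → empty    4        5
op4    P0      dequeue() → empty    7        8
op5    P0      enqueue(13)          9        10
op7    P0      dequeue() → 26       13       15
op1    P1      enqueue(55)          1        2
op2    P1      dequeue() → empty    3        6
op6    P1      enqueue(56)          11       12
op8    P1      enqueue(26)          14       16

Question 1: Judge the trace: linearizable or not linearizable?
not linearizable

the violation lands at event 6, op2's response at time 6: events 1..5 linearize, events 1..6 do not
the 3 completed operations admit 2 real-time orders; each fails the queue replay
take op1, op2, op3: step 2 already fails, because op2 dequeue() → empty cannot occur there
take op1, op3, op2: step 2 already fails, because op3 dequeue() → empty cannot occur there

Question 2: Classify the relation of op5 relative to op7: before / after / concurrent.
before

op5 spans [9,10], op7 spans [13,15]
resp(op5)=10 < inv(op7)=13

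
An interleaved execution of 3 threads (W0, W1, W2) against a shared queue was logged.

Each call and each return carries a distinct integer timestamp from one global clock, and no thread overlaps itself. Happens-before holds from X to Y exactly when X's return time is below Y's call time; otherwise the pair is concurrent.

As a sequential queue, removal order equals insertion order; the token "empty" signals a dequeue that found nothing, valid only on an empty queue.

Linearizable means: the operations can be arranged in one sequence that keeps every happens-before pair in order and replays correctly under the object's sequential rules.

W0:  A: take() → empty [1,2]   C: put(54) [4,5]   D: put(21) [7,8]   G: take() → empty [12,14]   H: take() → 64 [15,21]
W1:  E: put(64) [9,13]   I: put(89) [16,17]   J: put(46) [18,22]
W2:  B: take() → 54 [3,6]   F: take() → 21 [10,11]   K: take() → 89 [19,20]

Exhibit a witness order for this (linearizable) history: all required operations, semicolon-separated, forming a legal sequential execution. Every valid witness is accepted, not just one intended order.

step 1: A take() → empty — queue <>
step 2: C put(54) — queue <54>
step 3: B take() → 54 — queue <>
step 4: D put(21) — queue <21>
step 5: F take() → 21 — queue <>
step 6: G take() → empty — queue <>
step 7: E put(64) — queue <64>
step 8: H take() → 64 — queue <>
step 9: I put(89) — queue <89>
step 10: J put(46) — queue <89,46>
step 11: K take() → 89 — queue <46>

A; C; B; D; F; G; E; H; I; J; K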